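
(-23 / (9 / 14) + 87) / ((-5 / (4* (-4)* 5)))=7376 / 9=819.56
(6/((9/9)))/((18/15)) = 5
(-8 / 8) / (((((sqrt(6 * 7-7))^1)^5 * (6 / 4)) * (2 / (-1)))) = sqrt(35) / 128625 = 0.00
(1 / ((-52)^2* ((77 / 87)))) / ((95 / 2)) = 87 / 9889880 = 0.00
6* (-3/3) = -6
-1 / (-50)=1 / 50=0.02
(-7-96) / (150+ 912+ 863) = -103 / 1925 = -0.05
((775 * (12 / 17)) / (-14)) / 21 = -1550 / 833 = -1.86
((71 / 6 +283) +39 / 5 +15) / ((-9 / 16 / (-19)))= 1448408 / 135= 10728.95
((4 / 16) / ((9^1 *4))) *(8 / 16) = 1 / 288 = 0.00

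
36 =36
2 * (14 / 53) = 0.53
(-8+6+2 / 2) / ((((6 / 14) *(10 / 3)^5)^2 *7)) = -45927 / 10000000000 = -0.00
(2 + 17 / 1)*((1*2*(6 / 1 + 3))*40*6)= 82080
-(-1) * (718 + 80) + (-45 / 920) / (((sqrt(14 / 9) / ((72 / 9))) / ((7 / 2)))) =796.90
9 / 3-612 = -609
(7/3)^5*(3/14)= 2401/162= 14.82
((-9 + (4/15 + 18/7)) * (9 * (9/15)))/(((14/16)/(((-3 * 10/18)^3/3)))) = 25880/441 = 58.68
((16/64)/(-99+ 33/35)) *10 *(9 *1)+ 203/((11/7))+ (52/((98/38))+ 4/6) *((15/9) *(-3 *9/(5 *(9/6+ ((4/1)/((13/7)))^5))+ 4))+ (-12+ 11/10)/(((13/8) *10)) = 3630015804957557/13790273389200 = 263.23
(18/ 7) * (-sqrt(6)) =-18 * sqrt(6)/ 7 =-6.30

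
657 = 657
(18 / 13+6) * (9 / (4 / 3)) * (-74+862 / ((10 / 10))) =510624 / 13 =39278.77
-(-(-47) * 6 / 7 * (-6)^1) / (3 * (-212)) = -141 / 371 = -0.38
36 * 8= 288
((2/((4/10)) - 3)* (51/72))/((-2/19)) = -323/24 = -13.46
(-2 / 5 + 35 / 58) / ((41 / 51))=3009 / 11890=0.25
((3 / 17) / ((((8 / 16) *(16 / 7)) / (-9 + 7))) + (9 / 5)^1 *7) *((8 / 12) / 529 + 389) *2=171992317 / 17986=9562.57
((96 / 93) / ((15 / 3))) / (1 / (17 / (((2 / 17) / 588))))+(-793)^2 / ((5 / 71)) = 1386815561 / 155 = 8947197.17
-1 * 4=-4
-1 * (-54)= 54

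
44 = 44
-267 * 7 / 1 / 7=-267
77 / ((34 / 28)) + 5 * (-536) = -44482 / 17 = -2616.59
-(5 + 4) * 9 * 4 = -324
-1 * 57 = -57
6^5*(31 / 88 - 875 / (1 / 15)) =-1122629868 / 11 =-102057260.73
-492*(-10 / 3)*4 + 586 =7146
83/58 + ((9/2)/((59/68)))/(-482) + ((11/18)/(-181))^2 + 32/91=705761789844295/398300273276724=1.77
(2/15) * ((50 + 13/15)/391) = 1526/87975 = 0.02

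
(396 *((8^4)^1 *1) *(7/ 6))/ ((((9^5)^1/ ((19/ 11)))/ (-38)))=-41402368/ 19683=-2103.46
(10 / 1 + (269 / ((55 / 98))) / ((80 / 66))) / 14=40543 / 1400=28.96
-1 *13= -13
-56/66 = -28/33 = -0.85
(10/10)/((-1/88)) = -88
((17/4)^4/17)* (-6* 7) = -103173/128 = -806.04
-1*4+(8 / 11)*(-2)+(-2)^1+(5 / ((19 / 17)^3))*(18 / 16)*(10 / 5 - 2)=-7.45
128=128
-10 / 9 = -1.11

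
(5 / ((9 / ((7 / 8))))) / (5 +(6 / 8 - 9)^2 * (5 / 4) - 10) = 56 / 9225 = 0.01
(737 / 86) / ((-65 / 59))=-43483 / 5590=-7.78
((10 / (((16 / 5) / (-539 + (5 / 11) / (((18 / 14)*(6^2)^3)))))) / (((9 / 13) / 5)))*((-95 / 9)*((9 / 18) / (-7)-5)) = -3898241452356875 / 5986151424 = -651209.96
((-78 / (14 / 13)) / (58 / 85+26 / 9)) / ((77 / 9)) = -3490695 / 1472548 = -2.37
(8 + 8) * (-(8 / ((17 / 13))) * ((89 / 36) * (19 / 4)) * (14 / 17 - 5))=12486344 / 2601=4800.59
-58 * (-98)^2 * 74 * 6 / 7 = -35331744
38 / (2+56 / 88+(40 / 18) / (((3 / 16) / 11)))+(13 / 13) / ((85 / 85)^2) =50789 / 39503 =1.29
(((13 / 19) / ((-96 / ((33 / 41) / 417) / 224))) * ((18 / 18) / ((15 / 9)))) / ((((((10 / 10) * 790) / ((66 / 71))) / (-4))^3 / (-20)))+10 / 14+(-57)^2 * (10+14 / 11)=6735913434900053647511231 / 183911681915900871625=36625.81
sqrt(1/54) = sqrt(6)/18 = 0.14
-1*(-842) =842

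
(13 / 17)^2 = 169 / 289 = 0.58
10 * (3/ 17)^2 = 90/ 289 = 0.31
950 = 950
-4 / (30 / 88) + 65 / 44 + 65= 36131 / 660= 54.74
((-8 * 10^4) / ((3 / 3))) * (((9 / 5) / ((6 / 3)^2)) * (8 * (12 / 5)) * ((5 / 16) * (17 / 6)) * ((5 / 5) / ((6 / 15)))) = -1530000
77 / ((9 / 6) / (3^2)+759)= 462 / 4555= 0.10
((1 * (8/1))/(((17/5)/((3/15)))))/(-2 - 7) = -8/153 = -0.05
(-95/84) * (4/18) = -95/378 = -0.25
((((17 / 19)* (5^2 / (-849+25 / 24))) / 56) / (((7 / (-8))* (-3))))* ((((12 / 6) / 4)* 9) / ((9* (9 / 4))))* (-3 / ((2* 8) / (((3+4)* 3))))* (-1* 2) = -850 / 2706683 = -0.00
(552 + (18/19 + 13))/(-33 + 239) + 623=2449175/3914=625.75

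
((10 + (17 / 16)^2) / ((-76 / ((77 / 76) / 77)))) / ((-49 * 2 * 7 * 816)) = 407 / 118245163008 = 0.00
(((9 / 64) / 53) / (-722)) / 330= -3 / 269392640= -0.00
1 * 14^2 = 196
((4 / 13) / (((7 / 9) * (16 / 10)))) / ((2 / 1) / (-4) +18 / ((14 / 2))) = 0.12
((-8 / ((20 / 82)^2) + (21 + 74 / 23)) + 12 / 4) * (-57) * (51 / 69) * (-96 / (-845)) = 5737348224 / 11175125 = 513.40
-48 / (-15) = 16 / 5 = 3.20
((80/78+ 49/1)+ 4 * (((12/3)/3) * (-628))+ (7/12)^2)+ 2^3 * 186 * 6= 5629.03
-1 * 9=-9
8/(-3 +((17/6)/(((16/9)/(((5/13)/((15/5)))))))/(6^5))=-25878528/9704363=-2.67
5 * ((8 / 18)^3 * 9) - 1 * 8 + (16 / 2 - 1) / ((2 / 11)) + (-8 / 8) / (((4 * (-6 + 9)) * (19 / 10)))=52952 / 1539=34.41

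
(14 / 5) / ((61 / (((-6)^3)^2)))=653184 / 305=2141.59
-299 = -299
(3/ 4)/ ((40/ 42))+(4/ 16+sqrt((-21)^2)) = 1763/ 80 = 22.04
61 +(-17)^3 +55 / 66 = -29107 / 6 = -4851.17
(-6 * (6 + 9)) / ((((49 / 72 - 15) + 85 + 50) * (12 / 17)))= -9180 / 8689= -1.06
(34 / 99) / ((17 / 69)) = 46 / 33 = 1.39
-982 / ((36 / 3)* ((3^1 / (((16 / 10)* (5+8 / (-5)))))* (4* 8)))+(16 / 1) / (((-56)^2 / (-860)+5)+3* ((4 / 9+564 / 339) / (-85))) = 22455828173 / 2852713800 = 7.87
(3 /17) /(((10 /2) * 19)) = 3 /1615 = 0.00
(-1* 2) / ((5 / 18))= -36 / 5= -7.20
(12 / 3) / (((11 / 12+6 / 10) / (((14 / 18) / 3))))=80 / 117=0.68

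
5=5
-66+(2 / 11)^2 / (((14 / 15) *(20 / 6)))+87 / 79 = -4341858 / 66913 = -64.89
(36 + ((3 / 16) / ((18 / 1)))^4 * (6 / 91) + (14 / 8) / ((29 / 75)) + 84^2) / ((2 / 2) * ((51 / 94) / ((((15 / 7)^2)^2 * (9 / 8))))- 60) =-70087286560120306875 / 592350988598247424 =-118.32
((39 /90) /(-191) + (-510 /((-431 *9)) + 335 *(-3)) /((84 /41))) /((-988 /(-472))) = -3001573732009 /12809970810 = -234.32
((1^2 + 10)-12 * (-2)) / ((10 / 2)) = 7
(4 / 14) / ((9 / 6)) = 4 / 21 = 0.19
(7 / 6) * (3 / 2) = 7 / 4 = 1.75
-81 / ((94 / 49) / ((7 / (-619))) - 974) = 0.07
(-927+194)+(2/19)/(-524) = -3648875/4978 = -733.00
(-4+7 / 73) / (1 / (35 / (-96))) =3325 / 2336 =1.42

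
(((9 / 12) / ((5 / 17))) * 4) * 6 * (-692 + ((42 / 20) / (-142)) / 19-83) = -3199156713 / 67450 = -47430.05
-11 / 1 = -11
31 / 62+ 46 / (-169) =77 / 338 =0.23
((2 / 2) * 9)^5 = 59049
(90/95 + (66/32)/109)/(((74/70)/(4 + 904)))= 254390955/306508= 829.97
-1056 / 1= -1056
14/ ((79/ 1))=14/ 79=0.18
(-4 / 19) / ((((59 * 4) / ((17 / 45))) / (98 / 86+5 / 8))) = -10319 / 17353080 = -0.00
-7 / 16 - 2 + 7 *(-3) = -375 / 16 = -23.44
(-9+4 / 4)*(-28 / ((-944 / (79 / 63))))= -158 / 531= -0.30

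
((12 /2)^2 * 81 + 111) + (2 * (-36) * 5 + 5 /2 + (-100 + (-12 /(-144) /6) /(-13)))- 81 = 2329235 /936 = 2488.50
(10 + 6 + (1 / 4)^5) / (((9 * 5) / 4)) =3277 / 2304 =1.42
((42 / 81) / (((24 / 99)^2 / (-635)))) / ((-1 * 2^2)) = 537845 / 384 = 1400.64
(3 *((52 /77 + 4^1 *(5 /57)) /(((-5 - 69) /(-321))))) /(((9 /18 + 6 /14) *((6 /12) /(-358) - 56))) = -1035181344 /4030911313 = -0.26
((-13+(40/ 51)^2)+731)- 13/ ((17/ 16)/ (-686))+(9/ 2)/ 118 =5593313561/ 613836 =9112.07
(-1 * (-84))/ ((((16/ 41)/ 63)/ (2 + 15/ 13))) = 2223963/ 52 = 42768.52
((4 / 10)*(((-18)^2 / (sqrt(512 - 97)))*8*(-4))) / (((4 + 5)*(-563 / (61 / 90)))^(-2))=-172493130064896*sqrt(415) / 308843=-11377794590.19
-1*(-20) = 20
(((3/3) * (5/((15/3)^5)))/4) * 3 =3/2500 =0.00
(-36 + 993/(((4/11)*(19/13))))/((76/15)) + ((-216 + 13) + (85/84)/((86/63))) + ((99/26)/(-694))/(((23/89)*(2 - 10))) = 8215307820899/51537850208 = 159.40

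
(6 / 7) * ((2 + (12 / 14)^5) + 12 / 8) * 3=1198809 / 117649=10.19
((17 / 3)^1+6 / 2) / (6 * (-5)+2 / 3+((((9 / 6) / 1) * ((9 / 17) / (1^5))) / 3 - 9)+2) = -68 / 283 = -0.24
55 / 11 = 5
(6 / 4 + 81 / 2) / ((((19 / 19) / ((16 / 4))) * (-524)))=-42 / 131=-0.32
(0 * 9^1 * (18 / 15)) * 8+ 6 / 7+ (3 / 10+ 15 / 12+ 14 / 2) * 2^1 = 1257 / 70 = 17.96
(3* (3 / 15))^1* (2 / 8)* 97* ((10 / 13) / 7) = 291 / 182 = 1.60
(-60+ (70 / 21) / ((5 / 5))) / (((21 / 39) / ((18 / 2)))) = -6630 / 7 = -947.14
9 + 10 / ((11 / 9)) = 189 / 11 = 17.18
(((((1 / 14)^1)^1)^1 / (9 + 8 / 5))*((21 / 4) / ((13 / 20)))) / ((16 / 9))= 675 / 22048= 0.03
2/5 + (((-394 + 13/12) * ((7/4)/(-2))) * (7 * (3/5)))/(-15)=-9203/96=-95.86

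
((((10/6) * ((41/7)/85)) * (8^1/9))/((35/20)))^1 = 1312/22491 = 0.06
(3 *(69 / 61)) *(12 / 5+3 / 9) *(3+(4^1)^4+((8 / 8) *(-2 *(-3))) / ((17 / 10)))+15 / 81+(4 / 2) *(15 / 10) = 341343239 / 139995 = 2438.25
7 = 7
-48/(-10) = 24/5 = 4.80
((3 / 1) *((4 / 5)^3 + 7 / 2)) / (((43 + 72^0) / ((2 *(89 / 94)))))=0.52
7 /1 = 7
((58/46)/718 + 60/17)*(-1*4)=-1982666/140369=-14.12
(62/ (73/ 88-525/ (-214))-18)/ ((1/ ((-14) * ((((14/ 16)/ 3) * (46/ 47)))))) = -15436519/ 4358451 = -3.54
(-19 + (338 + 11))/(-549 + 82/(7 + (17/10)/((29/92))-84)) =-311490/519287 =-0.60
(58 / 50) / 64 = 29 / 1600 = 0.02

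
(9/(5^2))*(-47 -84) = -1179/25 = -47.16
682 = 682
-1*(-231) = 231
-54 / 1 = -54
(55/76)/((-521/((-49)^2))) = -132055/39596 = -3.34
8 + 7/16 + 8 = 263/16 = 16.44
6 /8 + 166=166.75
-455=-455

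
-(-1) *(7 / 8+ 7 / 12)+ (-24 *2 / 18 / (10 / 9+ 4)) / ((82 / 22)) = 29837 / 22632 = 1.32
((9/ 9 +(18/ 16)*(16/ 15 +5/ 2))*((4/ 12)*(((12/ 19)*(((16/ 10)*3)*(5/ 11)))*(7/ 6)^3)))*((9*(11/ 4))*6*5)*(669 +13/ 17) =2349096897/ 1292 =1818186.45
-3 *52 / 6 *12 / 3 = -104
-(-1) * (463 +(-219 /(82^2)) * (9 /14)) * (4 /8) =43582997 /188272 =231.49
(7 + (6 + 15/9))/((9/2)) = 3.26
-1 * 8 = -8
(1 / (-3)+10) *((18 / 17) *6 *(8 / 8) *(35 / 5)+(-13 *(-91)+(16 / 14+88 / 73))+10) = 312338903 / 26061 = 11984.92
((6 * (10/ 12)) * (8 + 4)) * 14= 840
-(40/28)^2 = -2.04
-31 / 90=-0.34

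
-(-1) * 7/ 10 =0.70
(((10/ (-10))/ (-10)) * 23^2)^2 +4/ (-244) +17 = 17173901/ 6100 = 2815.39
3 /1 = 3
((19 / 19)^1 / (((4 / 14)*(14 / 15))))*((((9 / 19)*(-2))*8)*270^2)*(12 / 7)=-472392000 / 133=-3551819.55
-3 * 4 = -12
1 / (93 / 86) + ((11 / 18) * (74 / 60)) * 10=14165 / 1674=8.46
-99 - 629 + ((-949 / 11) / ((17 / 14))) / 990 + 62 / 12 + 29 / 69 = -3076333093 / 4257990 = -722.48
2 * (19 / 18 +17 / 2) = 172 / 9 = 19.11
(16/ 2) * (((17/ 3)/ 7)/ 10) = 68/ 105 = 0.65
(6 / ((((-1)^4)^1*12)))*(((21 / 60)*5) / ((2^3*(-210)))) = -1 / 1920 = -0.00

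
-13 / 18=-0.72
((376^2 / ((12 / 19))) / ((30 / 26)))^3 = 665331300588418527232 / 91125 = 7301303710160971.49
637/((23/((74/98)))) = 481/23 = 20.91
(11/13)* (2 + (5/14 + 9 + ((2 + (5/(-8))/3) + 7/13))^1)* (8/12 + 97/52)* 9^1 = 129885085/492128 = 263.93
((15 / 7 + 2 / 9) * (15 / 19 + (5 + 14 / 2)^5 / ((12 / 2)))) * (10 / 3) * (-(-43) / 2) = 1202049305 / 171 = 7029528.10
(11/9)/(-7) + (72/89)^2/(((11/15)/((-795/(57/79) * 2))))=-205134315979/104295807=-1966.85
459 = 459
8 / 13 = 0.62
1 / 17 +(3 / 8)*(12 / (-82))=11 / 2788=0.00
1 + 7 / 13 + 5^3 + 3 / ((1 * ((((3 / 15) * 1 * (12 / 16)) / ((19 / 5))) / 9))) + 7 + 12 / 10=53218 / 65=818.74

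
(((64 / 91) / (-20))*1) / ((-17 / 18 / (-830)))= -47808 / 1547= -30.90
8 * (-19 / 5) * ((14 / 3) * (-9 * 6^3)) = 1378944 / 5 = 275788.80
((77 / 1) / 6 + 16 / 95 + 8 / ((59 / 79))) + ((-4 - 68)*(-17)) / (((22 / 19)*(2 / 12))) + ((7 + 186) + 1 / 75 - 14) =12106463107 / 1849650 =6545.27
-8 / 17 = -0.47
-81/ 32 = -2.53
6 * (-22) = -132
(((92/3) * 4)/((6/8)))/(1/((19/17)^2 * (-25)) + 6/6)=415150/2457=168.97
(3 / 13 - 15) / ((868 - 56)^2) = -12 / 535717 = -0.00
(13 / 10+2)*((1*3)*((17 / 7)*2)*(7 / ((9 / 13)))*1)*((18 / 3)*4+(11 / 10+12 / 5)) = 26741 / 2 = 13370.50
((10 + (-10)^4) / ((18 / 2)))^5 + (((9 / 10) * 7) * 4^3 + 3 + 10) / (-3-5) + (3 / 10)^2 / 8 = 80400800800397622912061 / 47239200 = 1701993276778557.28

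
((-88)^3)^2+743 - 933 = 464404086594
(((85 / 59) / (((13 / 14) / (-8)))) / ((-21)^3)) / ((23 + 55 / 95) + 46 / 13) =760 / 15377229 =0.00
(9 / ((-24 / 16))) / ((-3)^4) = -2 / 27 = -0.07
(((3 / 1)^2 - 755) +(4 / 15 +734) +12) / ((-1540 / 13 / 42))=-26 / 275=-0.09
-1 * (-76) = 76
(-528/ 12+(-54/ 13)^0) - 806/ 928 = -20355/ 464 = -43.87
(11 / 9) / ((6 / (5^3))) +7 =1753 / 54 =32.46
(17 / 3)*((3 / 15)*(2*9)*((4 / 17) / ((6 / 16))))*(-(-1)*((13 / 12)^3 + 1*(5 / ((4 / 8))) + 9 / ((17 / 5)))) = 408869 / 2295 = 178.16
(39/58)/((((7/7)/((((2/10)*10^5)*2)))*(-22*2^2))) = -97500/319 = -305.64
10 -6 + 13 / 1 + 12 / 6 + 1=20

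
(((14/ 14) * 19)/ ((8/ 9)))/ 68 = 171/ 544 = 0.31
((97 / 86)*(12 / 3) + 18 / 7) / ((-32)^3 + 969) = -0.00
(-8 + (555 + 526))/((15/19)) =20387/15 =1359.13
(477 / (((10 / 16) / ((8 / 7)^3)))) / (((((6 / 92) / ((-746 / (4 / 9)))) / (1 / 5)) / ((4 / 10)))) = -100569489408 / 42875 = -2345644.07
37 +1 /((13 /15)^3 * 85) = 37.02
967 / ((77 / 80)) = 77360 / 77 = 1004.68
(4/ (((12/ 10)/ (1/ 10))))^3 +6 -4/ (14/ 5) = 871/ 189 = 4.61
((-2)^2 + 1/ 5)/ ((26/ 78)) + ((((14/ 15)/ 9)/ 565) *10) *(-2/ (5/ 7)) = 960673/ 76275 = 12.59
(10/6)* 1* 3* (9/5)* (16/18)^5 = 32768/6561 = 4.99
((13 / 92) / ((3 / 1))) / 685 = 13 / 189060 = 0.00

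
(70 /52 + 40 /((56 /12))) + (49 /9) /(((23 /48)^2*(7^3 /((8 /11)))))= 10556543 /1059058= 9.97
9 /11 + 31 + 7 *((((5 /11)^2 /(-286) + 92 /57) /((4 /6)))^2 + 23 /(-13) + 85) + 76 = 1264856263929719 /1729298640784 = 731.43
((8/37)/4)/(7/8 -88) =-16/25789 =-0.00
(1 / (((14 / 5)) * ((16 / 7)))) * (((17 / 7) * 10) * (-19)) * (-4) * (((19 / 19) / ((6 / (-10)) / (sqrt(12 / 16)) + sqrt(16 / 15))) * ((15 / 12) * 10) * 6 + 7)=8075 / 4 + 9084375 * sqrt(3) / 616 + 3028125 * sqrt(15) / 308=65639.46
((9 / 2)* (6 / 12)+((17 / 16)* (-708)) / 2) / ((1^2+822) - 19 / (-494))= -12961 / 28532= -0.45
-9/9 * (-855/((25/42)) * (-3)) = -21546/5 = -4309.20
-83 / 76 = -1.09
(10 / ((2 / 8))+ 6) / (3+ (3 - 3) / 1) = 46 / 3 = 15.33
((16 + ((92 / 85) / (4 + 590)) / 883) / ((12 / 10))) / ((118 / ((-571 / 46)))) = -1.40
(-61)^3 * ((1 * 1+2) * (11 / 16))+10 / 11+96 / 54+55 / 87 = -468144.99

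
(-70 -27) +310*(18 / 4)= 1298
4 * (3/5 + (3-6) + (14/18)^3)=-7.72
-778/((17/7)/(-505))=2750230/17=161778.24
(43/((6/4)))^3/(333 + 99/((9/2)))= 636056/9585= 66.36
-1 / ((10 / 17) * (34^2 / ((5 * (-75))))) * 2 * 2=75 / 34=2.21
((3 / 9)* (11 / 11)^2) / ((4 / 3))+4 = 17 / 4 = 4.25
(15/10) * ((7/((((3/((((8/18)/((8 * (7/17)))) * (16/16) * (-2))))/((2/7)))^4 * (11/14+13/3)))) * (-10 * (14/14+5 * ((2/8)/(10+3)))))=-12695192/1294468064253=-0.00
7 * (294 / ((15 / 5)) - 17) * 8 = 4536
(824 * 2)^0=1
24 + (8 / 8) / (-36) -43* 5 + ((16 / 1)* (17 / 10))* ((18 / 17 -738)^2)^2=7094461996116887423 / 884340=8022323988643.38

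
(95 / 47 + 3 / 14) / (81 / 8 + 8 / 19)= 111796 / 527387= 0.21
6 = 6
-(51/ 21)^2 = -289/ 49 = -5.90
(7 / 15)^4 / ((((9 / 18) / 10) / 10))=19208 / 2025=9.49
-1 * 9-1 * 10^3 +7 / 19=-19164 / 19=-1008.63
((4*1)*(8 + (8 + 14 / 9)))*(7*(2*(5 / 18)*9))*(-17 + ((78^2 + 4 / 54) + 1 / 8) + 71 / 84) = 14913904.47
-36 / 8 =-9 / 2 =-4.50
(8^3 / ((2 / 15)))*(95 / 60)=6080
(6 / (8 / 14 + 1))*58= 2436 / 11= 221.45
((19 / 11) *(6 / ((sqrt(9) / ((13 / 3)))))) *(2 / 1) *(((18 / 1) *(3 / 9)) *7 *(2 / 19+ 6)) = 84448 / 11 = 7677.09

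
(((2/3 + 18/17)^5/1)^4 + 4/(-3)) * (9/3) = 775609041583668093682342622325593391508/4723699556917681191875375141408667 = 164195.25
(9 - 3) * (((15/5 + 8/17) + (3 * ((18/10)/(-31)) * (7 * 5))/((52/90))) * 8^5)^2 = 15163943005817143296/46936201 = 323075636347.67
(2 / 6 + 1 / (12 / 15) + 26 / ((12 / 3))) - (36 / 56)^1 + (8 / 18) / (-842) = 789319 / 106092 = 7.44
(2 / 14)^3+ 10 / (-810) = -262 / 27783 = -0.01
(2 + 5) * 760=5320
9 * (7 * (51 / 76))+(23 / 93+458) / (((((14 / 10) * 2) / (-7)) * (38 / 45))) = -774168 / 589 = -1314.38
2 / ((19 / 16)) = 1.68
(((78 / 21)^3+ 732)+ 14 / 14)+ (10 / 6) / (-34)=27435775 / 34986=784.19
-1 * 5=-5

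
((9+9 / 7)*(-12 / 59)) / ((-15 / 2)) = 576 / 2065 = 0.28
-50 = -50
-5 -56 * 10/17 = -645/17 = -37.94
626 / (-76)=-8.24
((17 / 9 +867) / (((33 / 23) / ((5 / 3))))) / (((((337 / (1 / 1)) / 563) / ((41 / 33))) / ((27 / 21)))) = 2693.52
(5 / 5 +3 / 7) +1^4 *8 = 66 / 7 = 9.43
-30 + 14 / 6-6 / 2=-92 / 3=-30.67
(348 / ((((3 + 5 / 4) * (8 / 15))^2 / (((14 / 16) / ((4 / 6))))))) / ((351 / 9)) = 137025 / 60112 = 2.28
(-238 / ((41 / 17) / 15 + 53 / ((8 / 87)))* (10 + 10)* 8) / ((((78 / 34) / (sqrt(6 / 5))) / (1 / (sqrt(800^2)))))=-78608* sqrt(30) / 10921235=-0.04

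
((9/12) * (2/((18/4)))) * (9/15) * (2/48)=1/120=0.01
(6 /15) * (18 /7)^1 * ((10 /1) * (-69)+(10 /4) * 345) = 177.43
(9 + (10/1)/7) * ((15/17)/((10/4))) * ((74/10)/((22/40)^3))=25929600/158389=163.71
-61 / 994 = -0.06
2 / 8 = 1 / 4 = 0.25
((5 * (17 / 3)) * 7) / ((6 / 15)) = 495.83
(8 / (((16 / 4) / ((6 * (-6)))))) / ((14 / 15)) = -540 / 7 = -77.14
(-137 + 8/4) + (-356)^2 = 126601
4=4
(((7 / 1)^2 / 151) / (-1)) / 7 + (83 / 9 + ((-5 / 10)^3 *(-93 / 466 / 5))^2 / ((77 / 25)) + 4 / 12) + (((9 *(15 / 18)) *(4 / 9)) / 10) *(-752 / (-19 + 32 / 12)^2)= 4274807226550369 / 498834071721216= 8.57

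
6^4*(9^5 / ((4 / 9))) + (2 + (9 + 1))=172186896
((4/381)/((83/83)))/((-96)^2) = 1/877824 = 0.00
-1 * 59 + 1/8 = -471/8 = -58.88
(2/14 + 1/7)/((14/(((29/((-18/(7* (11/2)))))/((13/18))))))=-319/182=-1.75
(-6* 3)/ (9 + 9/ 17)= -17/ 9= -1.89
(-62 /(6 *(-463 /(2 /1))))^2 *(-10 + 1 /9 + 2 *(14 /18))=-96100 /5787963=-0.02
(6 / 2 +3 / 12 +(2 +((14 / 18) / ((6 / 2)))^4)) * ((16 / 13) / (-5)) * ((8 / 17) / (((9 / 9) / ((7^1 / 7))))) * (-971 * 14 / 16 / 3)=172.38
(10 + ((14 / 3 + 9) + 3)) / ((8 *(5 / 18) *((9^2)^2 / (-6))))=-8 / 729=-0.01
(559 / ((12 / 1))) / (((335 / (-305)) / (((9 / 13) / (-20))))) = 7869 / 5360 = 1.47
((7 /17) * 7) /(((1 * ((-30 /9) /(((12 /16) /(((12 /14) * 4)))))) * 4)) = -1029 /21760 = -0.05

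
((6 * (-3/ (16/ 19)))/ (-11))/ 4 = 171/ 352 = 0.49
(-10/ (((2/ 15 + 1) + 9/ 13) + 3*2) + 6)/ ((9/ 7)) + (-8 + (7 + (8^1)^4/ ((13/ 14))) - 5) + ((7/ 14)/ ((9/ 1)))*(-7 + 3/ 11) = 618420206/ 140283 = 4408.38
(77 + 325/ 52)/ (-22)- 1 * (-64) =5299/ 88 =60.22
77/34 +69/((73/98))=235529/2482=94.89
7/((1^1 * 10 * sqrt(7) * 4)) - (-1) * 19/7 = sqrt(7)/40 + 19/7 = 2.78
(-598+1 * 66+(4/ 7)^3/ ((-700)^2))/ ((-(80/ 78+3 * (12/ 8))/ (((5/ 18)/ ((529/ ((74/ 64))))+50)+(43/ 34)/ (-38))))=14886093465993873149/ 3094323198347500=4810.78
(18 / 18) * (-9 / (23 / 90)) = -810 / 23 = -35.22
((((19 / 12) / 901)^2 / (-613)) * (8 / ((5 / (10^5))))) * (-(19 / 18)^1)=0.00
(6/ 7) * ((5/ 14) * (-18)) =-270/ 49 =-5.51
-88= -88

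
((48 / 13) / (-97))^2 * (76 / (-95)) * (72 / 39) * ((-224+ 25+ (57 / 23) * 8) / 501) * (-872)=-0.67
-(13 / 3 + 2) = -19 / 3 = -6.33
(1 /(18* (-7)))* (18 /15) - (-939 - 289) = 128939 /105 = 1227.99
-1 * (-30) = 30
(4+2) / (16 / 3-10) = -9 / 7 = -1.29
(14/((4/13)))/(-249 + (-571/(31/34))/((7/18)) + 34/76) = -0.02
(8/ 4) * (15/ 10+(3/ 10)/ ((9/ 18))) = 21/ 5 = 4.20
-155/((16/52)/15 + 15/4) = -120900/2941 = -41.11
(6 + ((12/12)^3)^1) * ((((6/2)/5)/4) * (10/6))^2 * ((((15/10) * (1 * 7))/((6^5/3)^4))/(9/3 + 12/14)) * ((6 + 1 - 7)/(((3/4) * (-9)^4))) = 0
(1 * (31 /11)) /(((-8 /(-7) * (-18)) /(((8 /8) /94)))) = -217 /148896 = -0.00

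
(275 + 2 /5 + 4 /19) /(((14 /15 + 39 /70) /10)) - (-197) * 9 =21540891 /5947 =3622.14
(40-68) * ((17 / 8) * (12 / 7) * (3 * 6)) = -1836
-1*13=-13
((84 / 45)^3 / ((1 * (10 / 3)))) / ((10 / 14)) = 76832 / 28125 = 2.73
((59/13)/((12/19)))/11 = 1121/1716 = 0.65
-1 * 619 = -619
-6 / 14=-3 / 7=-0.43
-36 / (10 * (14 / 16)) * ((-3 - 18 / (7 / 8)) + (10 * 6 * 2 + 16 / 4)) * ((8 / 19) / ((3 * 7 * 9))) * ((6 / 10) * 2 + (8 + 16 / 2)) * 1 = -15.83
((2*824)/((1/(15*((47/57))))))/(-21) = -387280/399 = -970.63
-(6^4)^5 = -3656158440062976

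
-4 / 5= -0.80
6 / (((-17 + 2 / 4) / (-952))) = 3808 / 11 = 346.18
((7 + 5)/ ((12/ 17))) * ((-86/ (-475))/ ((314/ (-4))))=-2924/ 74575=-0.04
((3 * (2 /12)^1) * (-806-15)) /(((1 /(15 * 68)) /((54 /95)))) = -4522068 /19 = -238003.58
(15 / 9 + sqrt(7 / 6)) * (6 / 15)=sqrt(42) / 15 + 2 / 3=1.10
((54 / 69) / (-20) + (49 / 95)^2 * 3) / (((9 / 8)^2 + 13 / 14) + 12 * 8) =70580832 / 9131431825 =0.01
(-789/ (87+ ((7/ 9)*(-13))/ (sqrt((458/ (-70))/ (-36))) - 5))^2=183.26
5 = 5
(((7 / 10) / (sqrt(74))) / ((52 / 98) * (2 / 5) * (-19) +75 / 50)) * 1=-343 * sqrt(74) / 91834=-0.03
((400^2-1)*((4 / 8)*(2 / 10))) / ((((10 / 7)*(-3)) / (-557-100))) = 245278467 / 100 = 2452784.67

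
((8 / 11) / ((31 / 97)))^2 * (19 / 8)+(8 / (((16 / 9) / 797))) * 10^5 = 41704182080168 / 116281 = 358650012.30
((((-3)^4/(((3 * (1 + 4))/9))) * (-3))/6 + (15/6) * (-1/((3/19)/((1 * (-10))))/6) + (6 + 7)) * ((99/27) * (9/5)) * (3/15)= 7469/375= 19.92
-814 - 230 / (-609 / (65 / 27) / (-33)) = -4625984 / 5481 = -844.00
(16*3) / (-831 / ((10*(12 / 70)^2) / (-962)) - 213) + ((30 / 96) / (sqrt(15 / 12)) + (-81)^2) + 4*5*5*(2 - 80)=-40441590075 / 32640509 + sqrt(5) / 8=-1238.72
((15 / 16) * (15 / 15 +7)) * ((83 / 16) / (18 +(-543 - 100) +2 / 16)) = -1245 / 19996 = -0.06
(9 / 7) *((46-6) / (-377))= -360 / 2639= -0.14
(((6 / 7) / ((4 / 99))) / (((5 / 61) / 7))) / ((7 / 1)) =18117 / 70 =258.81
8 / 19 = 0.42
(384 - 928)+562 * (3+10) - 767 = 5995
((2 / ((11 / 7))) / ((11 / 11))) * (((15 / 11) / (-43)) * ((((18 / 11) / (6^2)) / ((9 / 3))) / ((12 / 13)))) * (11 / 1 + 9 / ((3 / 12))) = -21385 / 686796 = -0.03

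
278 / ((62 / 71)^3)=417.49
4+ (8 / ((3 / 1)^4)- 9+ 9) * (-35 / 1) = 0.54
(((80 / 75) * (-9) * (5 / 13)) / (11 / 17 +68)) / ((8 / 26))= -68 / 389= -0.17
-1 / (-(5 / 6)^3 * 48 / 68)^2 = -93636 / 15625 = -5.99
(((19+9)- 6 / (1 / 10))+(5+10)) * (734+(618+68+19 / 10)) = -241723 / 10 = -24172.30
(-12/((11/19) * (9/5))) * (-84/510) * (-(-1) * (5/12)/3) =1330/5049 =0.26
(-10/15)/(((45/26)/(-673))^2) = -612360008/6075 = -100800.00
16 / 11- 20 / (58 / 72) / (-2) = 4424 / 319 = 13.87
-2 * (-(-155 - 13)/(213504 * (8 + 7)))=-7/66720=-0.00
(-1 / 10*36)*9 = -162 / 5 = -32.40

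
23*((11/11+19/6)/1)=575/6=95.83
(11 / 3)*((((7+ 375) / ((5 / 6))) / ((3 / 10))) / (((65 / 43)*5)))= 722744 / 975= 741.28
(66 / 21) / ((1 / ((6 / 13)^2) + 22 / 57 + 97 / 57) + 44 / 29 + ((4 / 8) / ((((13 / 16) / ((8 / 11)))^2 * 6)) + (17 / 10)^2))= 111547250100 / 399507540859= 0.28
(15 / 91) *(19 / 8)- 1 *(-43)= 31589 / 728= 43.39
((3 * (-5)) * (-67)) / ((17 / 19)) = 19095 / 17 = 1123.24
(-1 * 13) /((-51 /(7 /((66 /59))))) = 5369 /3366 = 1.60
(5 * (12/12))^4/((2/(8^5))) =10240000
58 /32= 1.81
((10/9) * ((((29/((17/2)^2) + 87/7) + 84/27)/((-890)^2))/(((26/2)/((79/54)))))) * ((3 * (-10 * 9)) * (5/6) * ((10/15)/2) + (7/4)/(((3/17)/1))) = -17907456061/109340051249520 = -0.00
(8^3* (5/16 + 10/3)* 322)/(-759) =-78400/99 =-791.92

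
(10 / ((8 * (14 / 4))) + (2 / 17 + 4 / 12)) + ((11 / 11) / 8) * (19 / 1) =3.18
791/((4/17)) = 13447/4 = 3361.75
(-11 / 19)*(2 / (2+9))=-2 / 19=-0.11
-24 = -24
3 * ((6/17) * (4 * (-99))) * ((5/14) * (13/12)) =-19305/119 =-162.23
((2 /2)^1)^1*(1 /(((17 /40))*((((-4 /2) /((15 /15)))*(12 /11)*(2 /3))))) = -55 /34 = -1.62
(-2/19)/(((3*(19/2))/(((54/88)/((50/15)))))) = -27/39710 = -0.00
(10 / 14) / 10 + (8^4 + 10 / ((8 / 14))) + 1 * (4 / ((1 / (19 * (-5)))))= 3733.57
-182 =-182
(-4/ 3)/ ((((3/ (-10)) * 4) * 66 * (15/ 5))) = 5/ 891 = 0.01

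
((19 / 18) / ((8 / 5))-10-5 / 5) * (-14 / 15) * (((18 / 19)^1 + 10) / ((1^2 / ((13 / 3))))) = 457.83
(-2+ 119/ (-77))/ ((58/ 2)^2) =-39/ 9251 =-0.00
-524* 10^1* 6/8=-3930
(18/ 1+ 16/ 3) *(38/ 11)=2660/ 33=80.61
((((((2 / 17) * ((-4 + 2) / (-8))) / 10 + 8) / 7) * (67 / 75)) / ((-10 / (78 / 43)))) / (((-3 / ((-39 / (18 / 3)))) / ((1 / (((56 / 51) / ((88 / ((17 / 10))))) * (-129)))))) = 112969571 / 770108500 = 0.15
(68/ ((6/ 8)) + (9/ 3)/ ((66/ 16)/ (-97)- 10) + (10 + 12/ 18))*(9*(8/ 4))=14172528/ 7793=1818.62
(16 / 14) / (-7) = -8 / 49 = -0.16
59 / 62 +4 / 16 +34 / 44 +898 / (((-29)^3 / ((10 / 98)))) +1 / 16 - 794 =-5163824520451 / 6520252816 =-791.97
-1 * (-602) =602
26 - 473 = -447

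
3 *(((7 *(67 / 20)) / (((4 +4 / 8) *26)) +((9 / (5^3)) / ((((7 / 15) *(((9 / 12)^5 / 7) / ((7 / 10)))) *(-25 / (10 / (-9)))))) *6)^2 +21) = 17019011544409 / 256668750000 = 66.31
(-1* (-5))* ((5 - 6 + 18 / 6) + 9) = 55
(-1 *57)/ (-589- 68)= 19/ 219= 0.09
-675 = -675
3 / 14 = 0.21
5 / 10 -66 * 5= -659 / 2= -329.50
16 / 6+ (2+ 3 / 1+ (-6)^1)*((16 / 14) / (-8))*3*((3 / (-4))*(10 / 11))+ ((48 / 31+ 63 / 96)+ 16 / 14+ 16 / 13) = 6.95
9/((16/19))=10.69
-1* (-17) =17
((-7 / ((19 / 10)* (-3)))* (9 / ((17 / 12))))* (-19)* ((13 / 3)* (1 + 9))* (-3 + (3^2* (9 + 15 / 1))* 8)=-188370000 / 17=-11080588.24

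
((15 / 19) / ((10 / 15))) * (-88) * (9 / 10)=-1782 / 19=-93.79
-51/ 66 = -17/ 22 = -0.77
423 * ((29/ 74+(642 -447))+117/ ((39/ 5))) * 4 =13171374/ 37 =355983.08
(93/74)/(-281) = -93/20794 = -0.00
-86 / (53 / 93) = -7998 / 53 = -150.91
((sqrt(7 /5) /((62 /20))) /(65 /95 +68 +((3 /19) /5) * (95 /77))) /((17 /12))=0.00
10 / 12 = 0.83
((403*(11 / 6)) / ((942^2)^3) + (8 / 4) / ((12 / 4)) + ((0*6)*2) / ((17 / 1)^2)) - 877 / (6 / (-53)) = 32480166888505410032273 / 4192341644208507264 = 7747.50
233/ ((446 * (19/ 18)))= 2097/ 4237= 0.49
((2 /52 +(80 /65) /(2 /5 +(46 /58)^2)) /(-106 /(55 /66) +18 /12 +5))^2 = 482239969225 /4609725186031849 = 0.00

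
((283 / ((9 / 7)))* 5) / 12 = 91.71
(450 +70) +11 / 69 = 35891 / 69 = 520.16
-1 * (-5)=5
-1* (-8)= 8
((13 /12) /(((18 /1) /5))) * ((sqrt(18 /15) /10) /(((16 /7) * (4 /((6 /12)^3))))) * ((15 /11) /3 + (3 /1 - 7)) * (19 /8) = -22477 * sqrt(30) /32440320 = -0.00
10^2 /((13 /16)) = 1600 /13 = 123.08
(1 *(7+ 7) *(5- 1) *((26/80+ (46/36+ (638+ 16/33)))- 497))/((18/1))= 3966389/8910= 445.16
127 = 127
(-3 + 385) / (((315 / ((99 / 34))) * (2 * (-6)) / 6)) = -2101 / 1190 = -1.77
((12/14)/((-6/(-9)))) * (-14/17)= -18/17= -1.06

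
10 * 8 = 80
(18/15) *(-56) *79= -26544/5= -5308.80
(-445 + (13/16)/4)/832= -28467/53248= -0.53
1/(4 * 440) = 1/1760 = 0.00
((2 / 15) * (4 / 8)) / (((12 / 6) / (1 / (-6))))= -1 / 180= -0.01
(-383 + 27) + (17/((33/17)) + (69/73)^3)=-4446905006/12837561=-346.40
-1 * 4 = -4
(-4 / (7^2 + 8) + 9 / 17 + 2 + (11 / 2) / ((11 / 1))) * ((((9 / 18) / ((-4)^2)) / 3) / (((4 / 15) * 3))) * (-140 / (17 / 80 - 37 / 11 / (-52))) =-102513125 / 5267484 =-19.46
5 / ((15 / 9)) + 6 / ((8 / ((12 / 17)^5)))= 3.13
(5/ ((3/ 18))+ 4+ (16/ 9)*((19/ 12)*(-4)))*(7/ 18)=2149/ 243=8.84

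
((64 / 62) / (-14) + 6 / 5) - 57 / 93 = 557 / 1085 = 0.51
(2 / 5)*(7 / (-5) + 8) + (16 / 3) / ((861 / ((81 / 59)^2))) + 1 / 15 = 203681341 / 74928525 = 2.72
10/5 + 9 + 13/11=12.18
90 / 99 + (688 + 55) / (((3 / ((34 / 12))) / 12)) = 277912 / 33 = 8421.58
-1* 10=-10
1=1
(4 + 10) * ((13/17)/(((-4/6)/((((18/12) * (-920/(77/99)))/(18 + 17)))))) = 96876/119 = 814.08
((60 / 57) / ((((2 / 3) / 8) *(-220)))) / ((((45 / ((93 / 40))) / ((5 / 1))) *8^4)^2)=-0.00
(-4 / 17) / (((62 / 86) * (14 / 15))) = -0.35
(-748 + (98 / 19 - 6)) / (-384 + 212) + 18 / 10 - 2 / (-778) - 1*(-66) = 114661057 / 1589065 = 72.16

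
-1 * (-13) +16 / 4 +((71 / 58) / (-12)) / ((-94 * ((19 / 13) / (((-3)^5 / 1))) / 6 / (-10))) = 27.83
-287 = -287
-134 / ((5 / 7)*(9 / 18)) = -1876 / 5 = -375.20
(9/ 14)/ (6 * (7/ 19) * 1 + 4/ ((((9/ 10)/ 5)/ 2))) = 1539/ 111692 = 0.01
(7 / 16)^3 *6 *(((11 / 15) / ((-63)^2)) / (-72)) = -77 / 59719680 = -0.00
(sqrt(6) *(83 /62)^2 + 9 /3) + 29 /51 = 182 /51 + 6889 *sqrt(6) /3844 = 7.96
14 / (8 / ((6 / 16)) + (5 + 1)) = 21 / 41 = 0.51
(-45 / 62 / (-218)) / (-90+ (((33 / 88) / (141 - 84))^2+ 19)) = -259920 / 5542854157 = -0.00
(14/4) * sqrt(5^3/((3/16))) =70 * sqrt(15)/3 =90.37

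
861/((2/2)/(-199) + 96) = 24477/2729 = 8.97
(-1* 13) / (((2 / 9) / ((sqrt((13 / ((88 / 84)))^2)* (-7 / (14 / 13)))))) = 415233 / 88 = 4718.56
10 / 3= 3.33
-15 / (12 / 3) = -15 / 4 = -3.75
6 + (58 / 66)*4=314 / 33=9.52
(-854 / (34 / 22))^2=88247236 / 289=305353.76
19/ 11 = 1.73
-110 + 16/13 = -1414/13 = -108.77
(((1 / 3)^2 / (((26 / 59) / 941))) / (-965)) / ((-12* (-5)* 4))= -55519 / 54194400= -0.00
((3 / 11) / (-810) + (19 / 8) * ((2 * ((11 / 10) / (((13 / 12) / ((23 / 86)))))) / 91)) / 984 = 4181299 / 297327270240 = 0.00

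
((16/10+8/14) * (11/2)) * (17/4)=3553/70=50.76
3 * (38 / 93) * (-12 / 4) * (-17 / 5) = 1938 / 155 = 12.50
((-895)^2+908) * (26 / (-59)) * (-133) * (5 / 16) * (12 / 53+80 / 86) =4568656407315 / 268922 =16988778.93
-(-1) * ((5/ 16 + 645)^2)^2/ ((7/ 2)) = 1623537040234375/ 32768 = 49546418464.18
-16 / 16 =-1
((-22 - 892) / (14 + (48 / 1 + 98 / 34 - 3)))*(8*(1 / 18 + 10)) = -2812378 / 2367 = -1188.16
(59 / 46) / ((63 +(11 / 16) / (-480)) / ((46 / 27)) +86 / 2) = 151040 / 9418141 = 0.02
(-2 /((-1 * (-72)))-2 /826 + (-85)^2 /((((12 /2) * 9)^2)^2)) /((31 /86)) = -4431927397 /54432312984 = -0.08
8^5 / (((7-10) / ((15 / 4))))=-40960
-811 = -811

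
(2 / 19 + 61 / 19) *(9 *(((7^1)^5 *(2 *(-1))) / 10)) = -9529569 / 95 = -100311.25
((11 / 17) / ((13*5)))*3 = 33 / 1105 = 0.03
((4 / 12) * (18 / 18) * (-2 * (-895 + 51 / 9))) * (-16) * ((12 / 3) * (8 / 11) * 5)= -137981.41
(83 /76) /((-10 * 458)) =-83 /348080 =-0.00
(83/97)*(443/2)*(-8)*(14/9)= -2059064/873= -2358.61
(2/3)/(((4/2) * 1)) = 1/3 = 0.33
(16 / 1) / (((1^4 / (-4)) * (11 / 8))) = -512 / 11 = -46.55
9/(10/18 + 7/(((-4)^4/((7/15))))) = 103680/6547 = 15.84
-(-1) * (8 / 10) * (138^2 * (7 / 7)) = 76176 / 5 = 15235.20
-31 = -31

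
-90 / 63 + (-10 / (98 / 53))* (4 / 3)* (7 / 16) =-55 / 12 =-4.58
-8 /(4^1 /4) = -8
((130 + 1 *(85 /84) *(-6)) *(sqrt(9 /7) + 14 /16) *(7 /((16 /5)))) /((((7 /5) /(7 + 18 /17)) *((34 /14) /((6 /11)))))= 124789875 /406912 + 53481375 *sqrt(7) /356048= 704.09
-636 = -636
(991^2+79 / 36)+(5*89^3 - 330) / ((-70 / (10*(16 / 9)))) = 86968.27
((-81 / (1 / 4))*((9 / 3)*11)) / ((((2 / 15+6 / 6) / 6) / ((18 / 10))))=-1732104 / 17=-101888.47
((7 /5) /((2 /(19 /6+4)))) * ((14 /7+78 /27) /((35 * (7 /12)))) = 1892 /1575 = 1.20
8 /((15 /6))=16 /5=3.20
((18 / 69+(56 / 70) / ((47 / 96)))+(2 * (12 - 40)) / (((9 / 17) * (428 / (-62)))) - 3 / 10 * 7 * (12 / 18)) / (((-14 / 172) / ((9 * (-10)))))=14161139260 / 809669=17490.04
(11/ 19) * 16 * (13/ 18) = 1144/ 171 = 6.69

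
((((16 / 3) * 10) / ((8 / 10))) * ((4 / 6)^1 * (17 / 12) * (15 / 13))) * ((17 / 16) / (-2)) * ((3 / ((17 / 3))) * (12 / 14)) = -6375 / 364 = -17.51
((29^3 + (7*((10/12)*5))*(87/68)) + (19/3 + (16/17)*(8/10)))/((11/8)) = 49844141/2805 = 17769.75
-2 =-2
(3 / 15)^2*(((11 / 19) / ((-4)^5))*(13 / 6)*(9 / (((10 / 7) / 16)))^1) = -3003 / 608000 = -0.00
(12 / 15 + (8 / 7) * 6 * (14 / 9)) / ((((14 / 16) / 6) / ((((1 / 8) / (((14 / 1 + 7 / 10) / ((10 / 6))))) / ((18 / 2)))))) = 3440 / 27783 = 0.12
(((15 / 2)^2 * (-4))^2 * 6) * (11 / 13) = 3341250 / 13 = 257019.23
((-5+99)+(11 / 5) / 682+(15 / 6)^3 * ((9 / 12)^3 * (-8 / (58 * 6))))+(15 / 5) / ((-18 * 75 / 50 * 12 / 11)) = 2912754979 / 31069440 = 93.75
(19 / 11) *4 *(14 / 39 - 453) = -1341628 / 429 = -3127.34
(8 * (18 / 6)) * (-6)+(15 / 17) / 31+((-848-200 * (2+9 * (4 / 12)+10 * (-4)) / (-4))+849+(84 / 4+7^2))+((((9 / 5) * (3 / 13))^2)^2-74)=-17845061145593 / 9407279375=-1896.94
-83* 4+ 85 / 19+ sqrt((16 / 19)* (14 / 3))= -325.54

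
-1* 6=-6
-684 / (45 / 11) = -836 / 5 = -167.20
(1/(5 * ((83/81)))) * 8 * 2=1296/415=3.12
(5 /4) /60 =1 /48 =0.02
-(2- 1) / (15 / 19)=-19 / 15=-1.27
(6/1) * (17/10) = 51/5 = 10.20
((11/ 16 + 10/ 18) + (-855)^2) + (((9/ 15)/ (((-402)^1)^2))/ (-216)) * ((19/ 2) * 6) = 14176411797911/ 19392480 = 731026.24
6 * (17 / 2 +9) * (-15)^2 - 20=23605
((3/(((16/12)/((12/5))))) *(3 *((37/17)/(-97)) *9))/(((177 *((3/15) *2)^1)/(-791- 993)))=82.43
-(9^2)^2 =-6561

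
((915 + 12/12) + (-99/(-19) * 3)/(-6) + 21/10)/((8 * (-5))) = -21743/950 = -22.89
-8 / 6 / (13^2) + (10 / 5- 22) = -10144 / 507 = -20.01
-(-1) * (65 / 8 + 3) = 89 / 8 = 11.12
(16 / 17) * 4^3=1024 / 17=60.24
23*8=184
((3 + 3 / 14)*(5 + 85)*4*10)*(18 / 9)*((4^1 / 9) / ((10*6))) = 1200 / 7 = 171.43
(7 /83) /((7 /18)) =18 /83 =0.22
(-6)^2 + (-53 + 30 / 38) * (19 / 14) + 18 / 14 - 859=-6248 / 7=-892.57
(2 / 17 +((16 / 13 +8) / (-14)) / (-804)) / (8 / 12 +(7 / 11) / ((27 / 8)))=3646863 / 26326846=0.14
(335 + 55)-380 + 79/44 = 11.80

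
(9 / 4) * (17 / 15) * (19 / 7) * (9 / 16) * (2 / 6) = 2907 / 2240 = 1.30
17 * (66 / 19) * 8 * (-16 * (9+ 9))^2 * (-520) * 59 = -22841423953920 / 19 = -1202180208101.05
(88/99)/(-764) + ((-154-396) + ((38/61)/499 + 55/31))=-889257136031/1622063871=-548.23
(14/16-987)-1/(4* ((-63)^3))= -1972620781/2000376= -986.12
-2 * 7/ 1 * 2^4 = -224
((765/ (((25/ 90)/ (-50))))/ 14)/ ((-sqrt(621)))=7650 * sqrt(69)/ 161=394.69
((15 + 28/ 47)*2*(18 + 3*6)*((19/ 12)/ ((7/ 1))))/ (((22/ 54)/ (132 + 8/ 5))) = 1507124232/ 18095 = 83289.54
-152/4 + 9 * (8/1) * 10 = 682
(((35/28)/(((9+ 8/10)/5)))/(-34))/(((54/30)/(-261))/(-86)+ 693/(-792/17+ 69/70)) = 14098114375/11421630223052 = 0.00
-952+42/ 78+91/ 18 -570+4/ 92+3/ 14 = -28559684/ 18837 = -1516.15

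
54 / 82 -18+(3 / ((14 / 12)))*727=531549 / 287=1852.09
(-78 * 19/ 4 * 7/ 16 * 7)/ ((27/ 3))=-12103/ 96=-126.07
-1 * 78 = -78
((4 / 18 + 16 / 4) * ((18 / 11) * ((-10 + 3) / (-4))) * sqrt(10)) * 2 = 266 * sqrt(10) / 11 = 76.47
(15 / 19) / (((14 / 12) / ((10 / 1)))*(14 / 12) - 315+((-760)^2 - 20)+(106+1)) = 5400 / 3949225411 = 0.00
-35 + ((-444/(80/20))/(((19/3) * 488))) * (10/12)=-649595/18544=-35.03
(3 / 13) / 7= 3 / 91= 0.03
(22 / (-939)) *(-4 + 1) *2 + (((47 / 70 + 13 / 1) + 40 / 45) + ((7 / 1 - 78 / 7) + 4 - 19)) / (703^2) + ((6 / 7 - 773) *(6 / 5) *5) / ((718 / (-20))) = 645682775222113 / 4997950443270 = 129.19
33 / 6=11 / 2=5.50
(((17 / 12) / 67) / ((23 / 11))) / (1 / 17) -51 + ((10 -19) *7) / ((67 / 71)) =-2174461 / 18492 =-117.59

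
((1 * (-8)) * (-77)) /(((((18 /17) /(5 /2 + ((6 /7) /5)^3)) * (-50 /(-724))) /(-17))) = -494398931972 /1378125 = -358747.52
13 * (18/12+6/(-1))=-117/2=-58.50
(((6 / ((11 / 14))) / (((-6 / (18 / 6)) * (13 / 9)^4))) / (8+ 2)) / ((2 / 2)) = -137781 / 1570855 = -0.09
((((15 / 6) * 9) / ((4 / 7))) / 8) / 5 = 63 / 64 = 0.98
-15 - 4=-19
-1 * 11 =-11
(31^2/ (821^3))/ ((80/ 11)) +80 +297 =16690171866331/ 44271012880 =377.00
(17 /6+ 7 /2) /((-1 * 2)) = -19 /6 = -3.17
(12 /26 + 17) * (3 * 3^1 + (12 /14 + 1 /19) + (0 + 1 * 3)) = 389759 /1729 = 225.42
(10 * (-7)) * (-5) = 350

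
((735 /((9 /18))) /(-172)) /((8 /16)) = -735 /43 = -17.09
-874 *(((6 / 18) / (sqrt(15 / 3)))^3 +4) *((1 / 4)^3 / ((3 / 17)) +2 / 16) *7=-5230.12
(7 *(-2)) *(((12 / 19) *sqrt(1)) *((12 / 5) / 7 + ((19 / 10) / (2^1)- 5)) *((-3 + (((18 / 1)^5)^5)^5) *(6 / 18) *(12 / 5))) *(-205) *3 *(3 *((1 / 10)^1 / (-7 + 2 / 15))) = 11183799134056410287118844519194699731321814130191580938571194050548920995753984717677978448161705870217029680852960662410637076145260584628031152111255480132336348 / 1957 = 5714767058792238266284540000000000000000000000000000000000000000000000000000000000000000000000000000000000000000000000000000000000000000000000000000000000000000.00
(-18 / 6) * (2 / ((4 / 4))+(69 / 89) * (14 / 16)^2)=-44319 / 5696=-7.78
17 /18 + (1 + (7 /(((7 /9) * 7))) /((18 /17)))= 199 /63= 3.16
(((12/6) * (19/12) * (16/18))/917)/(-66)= -0.00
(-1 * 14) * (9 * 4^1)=-504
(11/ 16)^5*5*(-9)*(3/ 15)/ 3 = -483153/ 1048576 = -0.46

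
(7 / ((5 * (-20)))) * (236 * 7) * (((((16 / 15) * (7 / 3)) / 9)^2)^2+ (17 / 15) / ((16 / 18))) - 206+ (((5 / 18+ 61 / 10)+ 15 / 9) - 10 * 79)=-6113026579495933 / 5380840125000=-1136.07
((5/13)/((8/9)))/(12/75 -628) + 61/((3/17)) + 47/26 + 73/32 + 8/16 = 190583509/544128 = 350.25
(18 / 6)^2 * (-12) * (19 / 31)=-2052 / 31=-66.19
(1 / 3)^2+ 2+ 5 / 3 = 34 / 9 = 3.78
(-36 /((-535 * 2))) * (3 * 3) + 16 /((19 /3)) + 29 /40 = 289021 /81320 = 3.55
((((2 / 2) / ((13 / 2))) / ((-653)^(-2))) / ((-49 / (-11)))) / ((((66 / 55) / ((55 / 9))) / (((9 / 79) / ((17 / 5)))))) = 6449436125 / 2566473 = 2512.96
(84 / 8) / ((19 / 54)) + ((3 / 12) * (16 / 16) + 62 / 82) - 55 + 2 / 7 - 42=-65.87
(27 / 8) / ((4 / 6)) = 81 / 16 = 5.06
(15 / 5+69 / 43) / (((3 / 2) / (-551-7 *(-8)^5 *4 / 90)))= 19094108 / 645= 29603.27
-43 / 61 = -0.70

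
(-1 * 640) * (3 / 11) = -1920 / 11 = -174.55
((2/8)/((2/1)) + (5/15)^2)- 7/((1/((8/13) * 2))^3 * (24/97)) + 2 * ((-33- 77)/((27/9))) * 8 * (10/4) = -240309403/158184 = -1519.18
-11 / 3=-3.67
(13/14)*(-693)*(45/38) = -57915/76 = -762.04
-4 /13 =-0.31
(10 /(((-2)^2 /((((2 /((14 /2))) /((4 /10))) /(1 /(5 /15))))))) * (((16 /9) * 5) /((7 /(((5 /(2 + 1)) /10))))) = 0.13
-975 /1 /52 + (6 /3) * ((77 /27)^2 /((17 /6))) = -214961 /16524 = -13.01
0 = 0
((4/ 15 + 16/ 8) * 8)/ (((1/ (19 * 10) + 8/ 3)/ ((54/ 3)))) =186048/ 1523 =122.16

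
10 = 10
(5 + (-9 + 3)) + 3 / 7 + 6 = 5.43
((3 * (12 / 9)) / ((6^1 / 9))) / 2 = 3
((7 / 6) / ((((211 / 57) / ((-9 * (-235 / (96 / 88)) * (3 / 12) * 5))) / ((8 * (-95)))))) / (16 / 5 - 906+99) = 722.17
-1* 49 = -49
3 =3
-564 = -564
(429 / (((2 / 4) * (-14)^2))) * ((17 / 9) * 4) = 4862 / 147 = 33.07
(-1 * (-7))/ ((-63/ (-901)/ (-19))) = -17119/ 9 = -1902.11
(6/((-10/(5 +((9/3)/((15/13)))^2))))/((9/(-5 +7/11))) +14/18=51961/12375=4.20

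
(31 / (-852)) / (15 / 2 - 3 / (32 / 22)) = -124 / 18531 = -0.01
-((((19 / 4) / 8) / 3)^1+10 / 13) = -1207 / 1248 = -0.97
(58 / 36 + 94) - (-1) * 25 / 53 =91663 / 954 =96.08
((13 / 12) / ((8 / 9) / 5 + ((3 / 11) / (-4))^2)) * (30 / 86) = 1415700 / 683399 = 2.07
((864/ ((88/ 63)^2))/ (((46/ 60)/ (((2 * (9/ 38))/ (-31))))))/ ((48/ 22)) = -4822335/ 1192136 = -4.05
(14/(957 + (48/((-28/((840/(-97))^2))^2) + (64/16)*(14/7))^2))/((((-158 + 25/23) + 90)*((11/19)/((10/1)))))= -25236536173893814420/873470596053791416688271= -0.00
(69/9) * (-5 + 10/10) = -92/3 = -30.67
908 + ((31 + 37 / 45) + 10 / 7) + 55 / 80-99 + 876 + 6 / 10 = 8666473 / 5040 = 1719.54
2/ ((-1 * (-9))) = 2/ 9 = 0.22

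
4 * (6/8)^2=2.25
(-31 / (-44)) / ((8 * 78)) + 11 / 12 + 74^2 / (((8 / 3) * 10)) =28316443 / 137280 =206.27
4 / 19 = 0.21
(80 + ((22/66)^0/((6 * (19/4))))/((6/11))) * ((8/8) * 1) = 13691/171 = 80.06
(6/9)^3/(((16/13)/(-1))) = -13/54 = -0.24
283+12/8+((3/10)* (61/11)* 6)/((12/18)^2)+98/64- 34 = 483103/1760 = 274.49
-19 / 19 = -1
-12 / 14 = -6 / 7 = -0.86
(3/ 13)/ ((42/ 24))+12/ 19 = 1320/ 1729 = 0.76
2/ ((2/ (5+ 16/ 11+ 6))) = 137/ 11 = 12.45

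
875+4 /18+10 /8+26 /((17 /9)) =544825 /612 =890.24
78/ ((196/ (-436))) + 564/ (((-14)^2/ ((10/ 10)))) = -8361/ 49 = -170.63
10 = 10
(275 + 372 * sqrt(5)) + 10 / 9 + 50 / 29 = 72515 / 261 + 372 * sqrt(5) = 1109.65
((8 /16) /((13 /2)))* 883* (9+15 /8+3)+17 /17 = 943.43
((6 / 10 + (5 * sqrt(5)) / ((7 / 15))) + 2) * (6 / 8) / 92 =39 / 1840 + 225 * sqrt(5) / 2576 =0.22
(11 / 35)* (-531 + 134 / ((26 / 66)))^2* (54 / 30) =609380739 / 29575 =20604.59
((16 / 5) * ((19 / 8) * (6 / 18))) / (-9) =-38 / 135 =-0.28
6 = 6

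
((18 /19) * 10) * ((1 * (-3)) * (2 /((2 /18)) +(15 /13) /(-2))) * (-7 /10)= 85617 /247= 346.63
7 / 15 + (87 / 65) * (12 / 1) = 3223 / 195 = 16.53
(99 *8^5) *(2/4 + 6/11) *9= 30523392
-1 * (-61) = 61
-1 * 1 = -1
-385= -385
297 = 297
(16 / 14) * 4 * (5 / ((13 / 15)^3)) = 540000 / 15379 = 35.11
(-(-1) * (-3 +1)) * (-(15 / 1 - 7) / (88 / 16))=32 / 11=2.91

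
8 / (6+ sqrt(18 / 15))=40 / 29 - 4*sqrt(30) / 87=1.13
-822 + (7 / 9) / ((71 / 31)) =-525041 / 639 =-821.66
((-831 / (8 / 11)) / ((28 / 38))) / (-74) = 173679 / 8288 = 20.96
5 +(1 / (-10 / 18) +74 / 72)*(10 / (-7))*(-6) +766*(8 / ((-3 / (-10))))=428926 / 21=20425.05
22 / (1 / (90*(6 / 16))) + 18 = 1521 / 2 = 760.50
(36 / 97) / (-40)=-9 / 970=-0.01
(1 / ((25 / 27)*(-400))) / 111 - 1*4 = -4.00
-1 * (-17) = 17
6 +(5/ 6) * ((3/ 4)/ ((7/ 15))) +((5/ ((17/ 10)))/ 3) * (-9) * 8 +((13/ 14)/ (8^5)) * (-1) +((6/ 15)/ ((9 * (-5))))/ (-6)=-332946155191/ 5264179200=-63.25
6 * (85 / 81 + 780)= 126530 / 27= 4686.30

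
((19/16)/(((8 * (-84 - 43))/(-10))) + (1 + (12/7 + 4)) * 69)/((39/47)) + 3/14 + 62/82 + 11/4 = 51133743071/90976704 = 562.05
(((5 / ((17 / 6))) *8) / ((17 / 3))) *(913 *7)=4601520 / 289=15922.21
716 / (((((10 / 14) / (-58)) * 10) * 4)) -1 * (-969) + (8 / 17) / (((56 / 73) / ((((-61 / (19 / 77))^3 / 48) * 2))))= -386642.92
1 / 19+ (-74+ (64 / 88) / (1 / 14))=-13327 / 209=-63.77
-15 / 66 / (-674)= 5 / 14828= 0.00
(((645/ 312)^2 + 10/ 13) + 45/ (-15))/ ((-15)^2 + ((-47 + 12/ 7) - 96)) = 154679/ 6338176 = 0.02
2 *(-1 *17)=-34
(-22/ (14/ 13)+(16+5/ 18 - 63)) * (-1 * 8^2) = 270752/ 63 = 4297.65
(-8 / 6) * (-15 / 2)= 10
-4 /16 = -1 /4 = -0.25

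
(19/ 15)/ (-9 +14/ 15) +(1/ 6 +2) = 1459/ 726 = 2.01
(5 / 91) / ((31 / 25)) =125 / 2821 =0.04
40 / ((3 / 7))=93.33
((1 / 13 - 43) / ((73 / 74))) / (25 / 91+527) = -48174 / 583781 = -0.08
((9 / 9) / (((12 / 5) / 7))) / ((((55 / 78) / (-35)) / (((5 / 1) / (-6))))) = 15925 / 132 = 120.64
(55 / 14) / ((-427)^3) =-55 / 1089962762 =-0.00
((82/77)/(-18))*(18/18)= -41/693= -0.06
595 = 595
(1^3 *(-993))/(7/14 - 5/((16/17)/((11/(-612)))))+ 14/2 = -569567/343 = -1660.55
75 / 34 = 2.21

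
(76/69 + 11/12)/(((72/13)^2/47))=4424251/1430784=3.09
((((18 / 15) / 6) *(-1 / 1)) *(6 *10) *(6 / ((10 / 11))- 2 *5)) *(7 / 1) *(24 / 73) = 34272 / 365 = 93.90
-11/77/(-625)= 0.00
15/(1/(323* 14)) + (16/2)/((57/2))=3866326/57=67830.28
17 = 17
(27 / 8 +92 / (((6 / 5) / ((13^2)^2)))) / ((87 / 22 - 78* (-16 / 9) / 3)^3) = 16997154837993 / 980626475375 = 17.33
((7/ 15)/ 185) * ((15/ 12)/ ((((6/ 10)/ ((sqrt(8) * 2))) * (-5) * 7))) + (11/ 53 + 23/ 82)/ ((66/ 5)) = 3535/ 95612-sqrt(2)/ 1665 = 0.04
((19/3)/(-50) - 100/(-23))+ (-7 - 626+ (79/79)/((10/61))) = -1074121/1725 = -622.68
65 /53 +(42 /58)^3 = 1.61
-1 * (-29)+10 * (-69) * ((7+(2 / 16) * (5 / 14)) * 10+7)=-1495453 / 28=-53409.04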